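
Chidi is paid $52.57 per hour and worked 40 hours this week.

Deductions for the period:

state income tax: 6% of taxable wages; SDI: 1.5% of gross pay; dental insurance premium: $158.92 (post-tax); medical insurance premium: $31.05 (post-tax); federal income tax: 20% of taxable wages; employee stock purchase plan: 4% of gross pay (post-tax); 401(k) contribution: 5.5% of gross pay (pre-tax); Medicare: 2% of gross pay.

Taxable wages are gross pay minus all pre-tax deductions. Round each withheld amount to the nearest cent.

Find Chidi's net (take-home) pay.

$1122.81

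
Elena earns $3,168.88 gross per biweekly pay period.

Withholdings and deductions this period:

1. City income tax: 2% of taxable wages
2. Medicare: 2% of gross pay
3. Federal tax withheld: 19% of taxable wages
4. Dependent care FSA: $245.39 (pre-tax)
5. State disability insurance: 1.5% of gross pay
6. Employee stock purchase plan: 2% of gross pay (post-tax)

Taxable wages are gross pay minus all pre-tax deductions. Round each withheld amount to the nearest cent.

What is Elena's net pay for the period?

Dependent care FSA: $245.39
Taxable wages = $3,168.88 − $245.39 = $2,923.49
City income tax: $2,923.49 × 0.02 = $58.47
Federal tax withheld: $2,923.49 × 0.19 = $555.46
Medicare: $3,168.88 × 0.02 = $63.38
State disability insurance: $3,168.88 × 0.015 = $47.53
Employee stock purchase plan: $3,168.88 × 0.02 = $63.38
Total deductions = $245.39 + $58.47 + $555.46 + $63.38 + $47.53 + $63.38 = $1,033.61
Net pay = $3,168.88 − $1,033.61 = $2,135.27

$2,135.27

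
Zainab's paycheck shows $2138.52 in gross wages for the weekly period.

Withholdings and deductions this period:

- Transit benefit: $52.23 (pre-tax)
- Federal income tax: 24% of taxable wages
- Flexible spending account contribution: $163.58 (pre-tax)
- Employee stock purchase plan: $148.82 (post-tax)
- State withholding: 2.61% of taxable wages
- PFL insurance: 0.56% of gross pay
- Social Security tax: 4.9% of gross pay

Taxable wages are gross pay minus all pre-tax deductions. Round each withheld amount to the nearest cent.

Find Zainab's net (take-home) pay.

$1145.49

Flexible spending account contribution: $163.58
Transit benefit: $52.23
Pre-tax total = $163.58 + $52.23 = $215.81
Taxable wages = $2138.52 − $215.81 = $1922.71
State withholding: $1922.71 × 0.0261 = $50.18
Federal income tax: $1922.71 × 0.24 = $461.45
Social Security tax: $2138.52 × 0.049 = $104.79
PFL insurance: $2138.52 × 0.0056 = $11.98
Employee stock purchase plan: $148.82
Total deductions = $163.58 + $52.23 + $50.18 + $461.45 + $104.79 + $11.98 + $148.82 = $993.03
Net pay = $2138.52 − $993.03 = $1145.49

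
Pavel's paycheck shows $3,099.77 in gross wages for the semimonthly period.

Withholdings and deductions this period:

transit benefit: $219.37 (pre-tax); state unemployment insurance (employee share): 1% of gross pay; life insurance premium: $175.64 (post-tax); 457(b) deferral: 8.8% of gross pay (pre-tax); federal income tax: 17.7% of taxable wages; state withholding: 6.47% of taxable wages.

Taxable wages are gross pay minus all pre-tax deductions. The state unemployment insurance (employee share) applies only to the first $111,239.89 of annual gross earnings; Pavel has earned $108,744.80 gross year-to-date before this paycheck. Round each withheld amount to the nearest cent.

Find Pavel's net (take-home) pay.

$1,776.77

457(b) deferral: $3,099.77 × 0.088 = $272.78
Transit benefit: $219.37
Pre-tax total = $272.78 + $219.37 = $492.15
Taxable wages = $3,099.77 − $492.15 = $2,607.62
State withholding: $2,607.62 × 0.0647 = $168.71
Federal income tax: $2,607.62 × 0.177 = $461.55
State unemployment insurance (employee share): only $111,239.89 − $108,744.80 = $2,495.09 of this check is subject → $2,495.09 × 0.01 = $24.95
Life insurance premium: $175.64
Total deductions = $272.78 + $219.37 + $168.71 + $461.55 + $24.95 + $175.64 = $1,323.00
Net pay = $3,099.77 − $1,323.00 = $1,776.77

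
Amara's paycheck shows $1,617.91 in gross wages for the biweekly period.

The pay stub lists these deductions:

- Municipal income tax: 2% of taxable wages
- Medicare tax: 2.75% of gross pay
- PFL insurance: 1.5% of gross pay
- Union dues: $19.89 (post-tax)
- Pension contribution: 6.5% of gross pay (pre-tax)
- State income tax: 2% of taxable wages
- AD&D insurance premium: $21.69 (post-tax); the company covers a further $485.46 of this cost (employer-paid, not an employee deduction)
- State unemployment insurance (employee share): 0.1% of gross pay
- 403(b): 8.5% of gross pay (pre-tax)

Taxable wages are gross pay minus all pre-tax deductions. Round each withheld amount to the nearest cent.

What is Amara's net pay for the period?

Pension contribution: $1,617.91 × 0.065 = $105.16
403(b): $1,617.91 × 0.085 = $137.52
Pre-tax total = $105.16 + $137.52 = $242.68
Taxable wages = $1,617.91 − $242.68 = $1,375.23
State income tax: $1,375.23 × 0.02 = $27.50
Municipal income tax: $1,375.23 × 0.02 = $27.50
State unemployment insurance (employee share): $1,617.91 × 0.001 = $1.62
Medicare tax: $1,617.91 × 0.0275 = $44.49
PFL insurance: $1,617.91 × 0.015 = $24.27
Union dues: $19.89
AD&D insurance premium: $21.69
(Employer's $485.46 toward AD&D insurance premium is not withheld from the employee.)
Total deductions = $105.16 + $137.52 + $27.50 + $27.50 + $1.62 + $44.49 + $24.27 + $19.89 + $21.69 = $409.64
Net pay = $1,617.91 − $409.64 = $1,208.27

$1,208.27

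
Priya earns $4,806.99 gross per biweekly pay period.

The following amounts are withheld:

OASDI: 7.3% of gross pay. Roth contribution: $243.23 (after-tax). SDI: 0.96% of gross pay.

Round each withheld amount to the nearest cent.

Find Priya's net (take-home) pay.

$4,166.70

SDI: $4,806.99 × 0.0096 = $46.15
OASDI: $4,806.99 × 0.073 = $350.91
Roth contribution: $243.23
Total deductions = $46.15 + $350.91 + $243.23 = $640.29
Net pay = $4,806.99 − $640.29 = $4,166.70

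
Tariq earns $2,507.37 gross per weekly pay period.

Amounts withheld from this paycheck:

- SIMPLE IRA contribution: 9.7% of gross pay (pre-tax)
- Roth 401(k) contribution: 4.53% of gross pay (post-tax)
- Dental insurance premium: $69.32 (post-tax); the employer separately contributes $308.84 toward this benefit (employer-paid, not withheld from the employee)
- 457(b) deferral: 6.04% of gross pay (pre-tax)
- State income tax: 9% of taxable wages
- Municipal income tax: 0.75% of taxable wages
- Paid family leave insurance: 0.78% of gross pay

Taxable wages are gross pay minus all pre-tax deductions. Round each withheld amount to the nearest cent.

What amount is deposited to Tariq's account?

SIMPLE IRA contribution: $2,507.37 × 0.097 = $243.21
457(b) deferral: $2,507.37 × 0.0604 = $151.45
Pre-tax total = $243.21 + $151.45 = $394.66
Taxable wages = $2,507.37 − $394.66 = $2,112.71
State income tax: $2,112.71 × 0.09 = $190.14
Municipal income tax: $2,112.71 × 0.0075 = $15.85
Paid family leave insurance: $2,507.37 × 0.0078 = $19.56
Roth 401(k) contribution: $2,507.37 × 0.0453 = $113.58
Dental insurance premium: $69.32
(Employer's $308.84 toward dental insurance premium is not withheld from the employee.)
Total deductions = $243.21 + $151.45 + $190.14 + $15.85 + $19.56 + $113.58 + $69.32 = $803.11
Net pay = $2,507.37 − $803.11 = $1,704.26

$1,704.26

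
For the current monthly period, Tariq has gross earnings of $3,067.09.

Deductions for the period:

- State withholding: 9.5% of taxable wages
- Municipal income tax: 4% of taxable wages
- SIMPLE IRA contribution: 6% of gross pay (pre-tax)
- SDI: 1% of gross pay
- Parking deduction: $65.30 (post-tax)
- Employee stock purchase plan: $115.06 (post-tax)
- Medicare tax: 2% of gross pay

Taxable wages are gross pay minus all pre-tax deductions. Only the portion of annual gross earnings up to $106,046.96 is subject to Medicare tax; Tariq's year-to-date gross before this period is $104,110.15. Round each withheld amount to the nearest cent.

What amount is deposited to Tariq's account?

SIMPLE IRA contribution: $3,067.09 × 0.06 = $184.03
Taxable wages = $3,067.09 − $184.03 = $2,883.06
Municipal income tax: $2,883.06 × 0.04 = $115.32
State withholding: $2,883.06 × 0.095 = $273.89
SDI: $3,067.09 × 0.01 = $30.67
Medicare tax: only $106,046.96 − $104,110.15 = $1,936.81 of this check is subject → $1,936.81 × 0.02 = $38.74
Employee stock purchase plan: $115.06
Parking deduction: $65.30
Total deductions = $184.03 + $115.32 + $273.89 + $30.67 + $38.74 + $115.06 + $65.30 = $823.01
Net pay = $3,067.09 − $823.01 = $2,244.08

$2,244.08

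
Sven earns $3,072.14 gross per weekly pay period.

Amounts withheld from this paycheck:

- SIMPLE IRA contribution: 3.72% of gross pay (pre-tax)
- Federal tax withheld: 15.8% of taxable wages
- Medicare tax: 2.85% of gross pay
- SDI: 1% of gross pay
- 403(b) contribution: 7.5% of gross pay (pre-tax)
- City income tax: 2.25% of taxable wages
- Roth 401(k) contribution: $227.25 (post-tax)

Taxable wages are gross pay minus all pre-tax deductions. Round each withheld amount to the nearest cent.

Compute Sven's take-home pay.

$1,889.61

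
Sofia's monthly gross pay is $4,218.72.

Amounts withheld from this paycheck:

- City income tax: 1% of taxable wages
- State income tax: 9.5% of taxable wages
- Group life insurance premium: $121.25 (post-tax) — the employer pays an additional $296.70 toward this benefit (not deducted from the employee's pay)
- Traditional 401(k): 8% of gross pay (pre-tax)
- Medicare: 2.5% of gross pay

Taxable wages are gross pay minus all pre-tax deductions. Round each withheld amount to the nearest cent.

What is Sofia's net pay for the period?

Traditional 401(k): $4,218.72 × 0.08 = $337.50
Taxable wages = $4,218.72 − $337.50 = $3,881.22
City income tax: $3,881.22 × 0.01 = $38.81
State income tax: $3,881.22 × 0.095 = $368.72
Medicare: $4,218.72 × 0.025 = $105.47
Group life insurance premium: $121.25
(Employer's $296.70 toward group life insurance premium is not withheld from the employee.)
Total deductions = $337.50 + $38.81 + $368.72 + $105.47 + $121.25 = $971.75
Net pay = $4,218.72 − $971.75 = $3,246.97

$3,246.97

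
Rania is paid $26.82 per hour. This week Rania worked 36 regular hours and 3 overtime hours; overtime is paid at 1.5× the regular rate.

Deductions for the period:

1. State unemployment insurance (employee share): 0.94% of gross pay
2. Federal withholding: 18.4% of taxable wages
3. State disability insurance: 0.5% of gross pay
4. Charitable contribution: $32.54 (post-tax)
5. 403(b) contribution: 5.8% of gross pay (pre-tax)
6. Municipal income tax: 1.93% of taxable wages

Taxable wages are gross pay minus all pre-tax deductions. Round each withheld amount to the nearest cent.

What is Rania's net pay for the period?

Regular pay: 36 × $26.82 = $965.52
Overtime pay: 3 × $26.82 × 1.5 = $120.69
Gross pay = $965.52 + $120.69 = $1086.21
403(b) contribution: $1086.21 × 0.058 = $63.00
Taxable wages = $1086.21 − $63.00 = $1023.21
Municipal income tax: $1023.21 × 0.0193 = $19.75
Federal withholding: $1023.21 × 0.184 = $188.27
State disability insurance: $1086.21 × 0.005 = $5.43
State unemployment insurance (employee share): $1086.21 × 0.0094 = $10.21
Charitable contribution: $32.54
Total deductions = $63.00 + $19.75 + $188.27 + $5.43 + $10.21 + $32.54 = $319.20
Net pay = $1086.21 − $319.20 = $767.01

$767.01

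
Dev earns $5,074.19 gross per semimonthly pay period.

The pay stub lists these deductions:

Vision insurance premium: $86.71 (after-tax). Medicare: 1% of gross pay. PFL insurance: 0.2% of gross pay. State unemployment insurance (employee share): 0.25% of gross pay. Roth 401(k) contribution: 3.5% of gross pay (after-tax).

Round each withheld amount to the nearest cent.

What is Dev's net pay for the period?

$4,736.30

PFL insurance: $5,074.19 × 0.002 = $10.15
Medicare: $5,074.19 × 0.01 = $50.74
State unemployment insurance (employee share): $5,074.19 × 0.0025 = $12.69
Vision insurance premium: $86.71
Roth 401(k) contribution: $5,074.19 × 0.035 = $177.60
Total deductions = $10.15 + $50.74 + $12.69 + $86.71 + $177.60 = $337.89
Net pay = $5,074.19 − $337.89 = $4,736.30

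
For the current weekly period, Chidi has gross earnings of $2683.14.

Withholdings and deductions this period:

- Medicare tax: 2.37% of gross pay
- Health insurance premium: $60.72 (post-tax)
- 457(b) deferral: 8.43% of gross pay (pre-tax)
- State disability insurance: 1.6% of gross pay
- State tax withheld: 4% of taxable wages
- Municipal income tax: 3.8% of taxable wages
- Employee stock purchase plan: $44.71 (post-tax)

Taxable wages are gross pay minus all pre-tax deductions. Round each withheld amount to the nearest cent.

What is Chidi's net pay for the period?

$2053.36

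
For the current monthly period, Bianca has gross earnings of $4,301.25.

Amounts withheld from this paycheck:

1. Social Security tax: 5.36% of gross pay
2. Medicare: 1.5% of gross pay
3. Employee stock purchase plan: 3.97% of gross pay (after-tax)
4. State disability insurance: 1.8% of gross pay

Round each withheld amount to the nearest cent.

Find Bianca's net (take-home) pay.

Social Security tax: $4,301.25 × 0.0536 = $230.55
State disability insurance: $4,301.25 × 0.018 = $77.42
Medicare: $4,301.25 × 0.015 = $64.52
Employee stock purchase plan: $4,301.25 × 0.0397 = $170.76
Total deductions = $230.55 + $77.42 + $64.52 + $170.76 = $543.25
Net pay = $4,301.25 − $543.25 = $3,758.00

$3,758.00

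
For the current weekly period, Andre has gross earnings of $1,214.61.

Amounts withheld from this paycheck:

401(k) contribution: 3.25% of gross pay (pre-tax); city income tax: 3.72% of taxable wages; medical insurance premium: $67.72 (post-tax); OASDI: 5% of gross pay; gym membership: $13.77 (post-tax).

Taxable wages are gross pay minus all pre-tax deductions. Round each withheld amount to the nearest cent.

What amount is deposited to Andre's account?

$989.20

401(k) contribution: $1,214.61 × 0.0325 = $39.47
Taxable wages = $1,214.61 − $39.47 = $1,175.14
City income tax: $1,175.14 × 0.0372 = $43.72
OASDI: $1,214.61 × 0.05 = $60.73
Medical insurance premium: $67.72
Gym membership: $13.77
Total deductions = $39.47 + $43.72 + $60.73 + $67.72 + $13.77 = $225.41
Net pay = $1,214.61 − $225.41 = $989.20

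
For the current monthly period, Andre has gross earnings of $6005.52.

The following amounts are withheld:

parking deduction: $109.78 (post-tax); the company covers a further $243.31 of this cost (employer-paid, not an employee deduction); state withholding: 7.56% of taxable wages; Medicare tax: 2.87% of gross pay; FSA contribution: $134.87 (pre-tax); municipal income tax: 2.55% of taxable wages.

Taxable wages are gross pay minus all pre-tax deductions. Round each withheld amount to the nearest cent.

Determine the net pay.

$4994.99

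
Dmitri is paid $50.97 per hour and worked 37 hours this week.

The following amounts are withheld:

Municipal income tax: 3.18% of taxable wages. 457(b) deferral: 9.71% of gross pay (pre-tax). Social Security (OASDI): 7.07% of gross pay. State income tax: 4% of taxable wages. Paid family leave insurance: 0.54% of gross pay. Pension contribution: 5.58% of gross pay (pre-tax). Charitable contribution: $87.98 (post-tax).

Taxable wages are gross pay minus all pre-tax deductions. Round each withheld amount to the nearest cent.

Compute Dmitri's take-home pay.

Gross pay: 37 × $50.97 = $1,885.89
Pension contribution: $1,885.89 × 0.0558 = $105.23
457(b) deferral: $1,885.89 × 0.0971 = $183.12
Pre-tax total = $105.23 + $183.12 = $288.35
Taxable wages = $1,885.89 − $288.35 = $1,597.54
State income tax: $1,597.54 × 0.04 = $63.90
Municipal income tax: $1,597.54 × 0.0318 = $50.80
Paid family leave insurance: $1,885.89 × 0.0054 = $10.18
Social Security (OASDI): $1,885.89 × 0.0707 = $133.33
Charitable contribution: $87.98
Total deductions = $105.23 + $183.12 + $63.90 + $50.80 + $10.18 + $133.33 + $87.98 = $634.54
Net pay = $1,885.89 − $634.54 = $1,251.35

$1,251.35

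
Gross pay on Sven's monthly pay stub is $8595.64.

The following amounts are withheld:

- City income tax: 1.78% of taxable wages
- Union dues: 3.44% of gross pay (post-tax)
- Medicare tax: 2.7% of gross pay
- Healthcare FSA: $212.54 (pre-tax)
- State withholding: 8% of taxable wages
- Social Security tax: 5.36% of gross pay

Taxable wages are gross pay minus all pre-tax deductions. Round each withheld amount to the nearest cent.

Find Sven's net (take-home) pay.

$6574.73

Healthcare FSA: $212.54
Taxable wages = $8595.64 − $212.54 = $8383.10
City income tax: $8383.10 × 0.0178 = $149.22
State withholding: $8383.10 × 0.08 = $670.65
Social Security tax: $8595.64 × 0.0536 = $460.73
Medicare tax: $8595.64 × 0.027 = $232.08
Union dues: $8595.64 × 0.0344 = $295.69
Total deductions = $212.54 + $149.22 + $670.65 + $460.73 + $232.08 + $295.69 = $2020.91
Net pay = $8595.64 − $2020.91 = $6574.73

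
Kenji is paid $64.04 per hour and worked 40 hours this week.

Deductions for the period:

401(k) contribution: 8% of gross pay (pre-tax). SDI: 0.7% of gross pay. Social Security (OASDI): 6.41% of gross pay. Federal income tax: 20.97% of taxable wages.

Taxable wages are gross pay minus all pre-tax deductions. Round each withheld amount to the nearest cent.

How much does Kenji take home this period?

Gross pay: 40 × $64.04 = $2561.60
401(k) contribution: $2561.60 × 0.08 = $204.93
Taxable wages = $2561.60 − $204.93 = $2356.67
Federal income tax: $2356.67 × 0.2097 = $494.19
Social Security (OASDI): $2561.60 × 0.0641 = $164.20
SDI: $2561.60 × 0.007 = $17.93
Total deductions = $204.93 + $494.19 + $164.20 + $17.93 = $881.25
Net pay = $2561.60 − $881.25 = $1680.35

$1680.35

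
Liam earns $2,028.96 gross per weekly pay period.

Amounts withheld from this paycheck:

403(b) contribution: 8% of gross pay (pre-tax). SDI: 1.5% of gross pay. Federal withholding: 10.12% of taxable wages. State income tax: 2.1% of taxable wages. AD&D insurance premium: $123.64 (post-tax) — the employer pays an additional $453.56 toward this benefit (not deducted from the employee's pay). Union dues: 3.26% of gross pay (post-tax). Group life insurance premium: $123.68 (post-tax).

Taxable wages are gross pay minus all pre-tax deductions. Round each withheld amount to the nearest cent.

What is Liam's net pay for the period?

403(b) contribution: $2,028.96 × 0.08 = $162.32
Taxable wages = $2,028.96 − $162.32 = $1,866.64
State income tax: $1,866.64 × 0.021 = $39.20
Federal withholding: $1,866.64 × 0.1012 = $188.90
SDI: $2,028.96 × 0.015 = $30.43
Group life insurance premium: $123.68
AD&D insurance premium: $123.64
Union dues: $2,028.96 × 0.0326 = $66.14
(Employer's $453.56 toward AD&D insurance premium is not withheld from the employee.)
Total deductions = $162.32 + $39.20 + $188.90 + $30.43 + $123.68 + $123.64 + $66.14 = $734.31
Net pay = $2,028.96 − $734.31 = $1,294.65

$1,294.65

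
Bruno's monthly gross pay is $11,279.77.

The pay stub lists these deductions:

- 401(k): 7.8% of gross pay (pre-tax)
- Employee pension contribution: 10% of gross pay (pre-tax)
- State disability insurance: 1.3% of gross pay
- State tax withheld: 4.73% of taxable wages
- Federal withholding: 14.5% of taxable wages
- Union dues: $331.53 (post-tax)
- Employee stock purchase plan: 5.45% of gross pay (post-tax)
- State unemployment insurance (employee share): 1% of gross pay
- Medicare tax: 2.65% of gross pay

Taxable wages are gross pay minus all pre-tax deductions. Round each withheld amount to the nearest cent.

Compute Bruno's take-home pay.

Employee pension contribution: $11,279.77 × 0.1 = $1,127.98
401(k): $11,279.77 × 0.078 = $879.82
Pre-tax total = $1,127.98 + $879.82 = $2,007.80
Taxable wages = $11,279.77 − $2,007.80 = $9,271.97
State tax withheld: $9,271.97 × 0.0473 = $438.56
Federal withholding: $9,271.97 × 0.145 = $1,344.44
State unemployment insurance (employee share): $11,279.77 × 0.01 = $112.80
Medicare tax: $11,279.77 × 0.0265 = $298.91
State disability insurance: $11,279.77 × 0.013 = $146.64
Employee stock purchase plan: $11,279.77 × 0.0545 = $614.75
Union dues: $331.53
Total deductions = $1,127.98 + $879.82 + $438.56 + $1,344.44 + $112.80 + $298.91 + $146.64 + $614.75 + $331.53 = $5,295.43
Net pay = $11,279.77 − $5,295.43 = $5,984.34

$5,984.34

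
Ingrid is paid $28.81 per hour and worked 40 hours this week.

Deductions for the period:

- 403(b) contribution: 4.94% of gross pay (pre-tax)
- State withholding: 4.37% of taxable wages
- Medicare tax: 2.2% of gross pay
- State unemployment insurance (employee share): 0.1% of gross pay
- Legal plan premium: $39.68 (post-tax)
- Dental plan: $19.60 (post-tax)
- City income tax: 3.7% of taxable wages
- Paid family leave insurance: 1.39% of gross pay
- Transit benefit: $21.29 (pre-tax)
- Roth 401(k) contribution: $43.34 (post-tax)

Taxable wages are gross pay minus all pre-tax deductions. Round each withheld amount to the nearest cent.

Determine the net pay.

Gross pay: 40 × $28.81 = $1152.40
403(b) contribution: $1152.40 × 0.0494 = $56.93
Transit benefit: $21.29
Pre-tax total = $56.93 + $21.29 = $78.22
Taxable wages = $1152.40 − $78.22 = $1074.18
City income tax: $1074.18 × 0.037 = $39.74
State withholding: $1074.18 × 0.0437 = $46.94
State unemployment insurance (employee share): $1152.40 × 0.001 = $1.15
Paid family leave insurance: $1152.40 × 0.0139 = $16.02
Medicare tax: $1152.40 × 0.022 = $25.35
Legal plan premium: $39.68
Roth 401(k) contribution: $43.34
Dental plan: $19.60
Total deductions = $56.93 + $21.29 + $39.74 + $46.94 + $1.15 + $16.02 + $25.35 + $39.68 + $43.34 + $19.60 = $310.04
Net pay = $1152.40 − $310.04 = $842.36

$842.36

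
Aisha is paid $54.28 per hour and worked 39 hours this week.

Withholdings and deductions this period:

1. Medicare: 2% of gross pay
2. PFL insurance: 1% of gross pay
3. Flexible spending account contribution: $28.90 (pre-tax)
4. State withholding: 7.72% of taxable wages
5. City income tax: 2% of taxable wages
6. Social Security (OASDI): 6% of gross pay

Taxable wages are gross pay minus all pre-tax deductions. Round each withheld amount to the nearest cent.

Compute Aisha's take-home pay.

$1,694.53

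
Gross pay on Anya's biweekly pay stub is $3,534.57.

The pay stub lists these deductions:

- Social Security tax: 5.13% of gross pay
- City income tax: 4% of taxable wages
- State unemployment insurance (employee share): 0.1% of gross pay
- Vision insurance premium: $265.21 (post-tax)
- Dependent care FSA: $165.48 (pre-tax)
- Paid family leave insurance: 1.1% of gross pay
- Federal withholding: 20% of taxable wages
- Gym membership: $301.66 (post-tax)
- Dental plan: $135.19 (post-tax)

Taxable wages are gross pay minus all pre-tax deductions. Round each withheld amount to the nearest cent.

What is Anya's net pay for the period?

$1,634.72

Dependent care FSA: $165.48
Taxable wages = $3,534.57 − $165.48 = $3,369.09
City income tax: $3,369.09 × 0.04 = $134.76
Federal withholding: $3,369.09 × 0.2 = $673.82
Social Security tax: $3,534.57 × 0.0513 = $181.32
Paid family leave insurance: $3,534.57 × 0.011 = $38.88
State unemployment insurance (employee share): $3,534.57 × 0.001 = $3.53
Gym membership: $301.66
Dental plan: $135.19
Vision insurance premium: $265.21
Total deductions = $165.48 + $134.76 + $673.82 + $181.32 + $38.88 + $3.53 + $301.66 + $135.19 + $265.21 = $1,899.85
Net pay = $3,534.57 − $1,899.85 = $1,634.72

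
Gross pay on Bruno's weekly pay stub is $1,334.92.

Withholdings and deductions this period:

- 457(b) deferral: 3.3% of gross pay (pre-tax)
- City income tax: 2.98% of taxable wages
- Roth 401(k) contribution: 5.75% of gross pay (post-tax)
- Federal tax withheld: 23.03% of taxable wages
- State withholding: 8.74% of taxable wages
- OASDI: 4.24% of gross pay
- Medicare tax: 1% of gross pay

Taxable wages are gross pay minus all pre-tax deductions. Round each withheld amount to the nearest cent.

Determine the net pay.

457(b) deferral: $1,334.92 × 0.033 = $44.05
Taxable wages = $1,334.92 − $44.05 = $1,290.87
Federal tax withheld: $1,290.87 × 0.2303 = $297.29
City income tax: $1,290.87 × 0.0298 = $38.47
State withholding: $1,290.87 × 0.0874 = $112.82
OASDI: $1,334.92 × 0.0424 = $56.60
Medicare tax: $1,334.92 × 0.01 = $13.35
Roth 401(k) contribution: $1,334.92 × 0.0575 = $76.76
Total deductions = $44.05 + $297.29 + $38.47 + $112.82 + $56.60 + $13.35 + $76.76 = $639.34
Net pay = $1,334.92 − $639.34 = $695.58

$695.58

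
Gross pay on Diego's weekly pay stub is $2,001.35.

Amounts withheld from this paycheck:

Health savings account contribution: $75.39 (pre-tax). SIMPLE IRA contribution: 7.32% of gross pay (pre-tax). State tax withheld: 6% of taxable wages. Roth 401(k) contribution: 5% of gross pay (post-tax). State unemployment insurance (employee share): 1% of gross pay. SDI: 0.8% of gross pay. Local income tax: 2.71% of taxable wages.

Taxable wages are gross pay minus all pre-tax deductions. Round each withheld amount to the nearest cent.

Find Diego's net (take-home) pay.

Health savings account contribution: $75.39
SIMPLE IRA contribution: $2,001.35 × 0.0732 = $146.50
Pre-tax total = $75.39 + $146.50 = $221.89
Taxable wages = $2,001.35 − $221.89 = $1,779.46
Local income tax: $1,779.46 × 0.0271 = $48.22
State tax withheld: $1,779.46 × 0.06 = $106.77
State unemployment insurance (employee share): $2,001.35 × 0.01 = $20.01
SDI: $2,001.35 × 0.008 = $16.01
Roth 401(k) contribution: $2,001.35 × 0.05 = $100.07
Total deductions = $75.39 + $146.50 + $48.22 + $106.77 + $20.01 + $16.01 + $100.07 = $512.97
Net pay = $2,001.35 − $512.97 = $1,488.38

$1,488.38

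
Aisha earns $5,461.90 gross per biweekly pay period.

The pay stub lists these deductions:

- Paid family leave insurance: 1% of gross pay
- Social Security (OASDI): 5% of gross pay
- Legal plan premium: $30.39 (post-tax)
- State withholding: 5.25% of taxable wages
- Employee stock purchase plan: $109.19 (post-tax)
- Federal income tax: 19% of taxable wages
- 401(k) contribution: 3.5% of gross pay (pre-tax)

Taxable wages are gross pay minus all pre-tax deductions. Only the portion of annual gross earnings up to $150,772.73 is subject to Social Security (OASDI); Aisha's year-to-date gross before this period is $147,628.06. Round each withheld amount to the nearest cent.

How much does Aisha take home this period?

$3,641.15

401(k) contribution: $5,461.90 × 0.035 = $191.17
Taxable wages = $5,461.90 − $191.17 = $5,270.73
Federal income tax: $5,270.73 × 0.19 = $1,001.44
State withholding: $5,270.73 × 0.0525 = $276.71
Paid family leave insurance: $5,461.90 × 0.01 = $54.62
Social Security (OASDI): only $150,772.73 − $147,628.06 = $3,144.67 of this check is subject → $3,144.67 × 0.05 = $157.23
Legal plan premium: $30.39
Employee stock purchase plan: $109.19
Total deductions = $191.17 + $1,001.44 + $276.71 + $54.62 + $157.23 + $30.39 + $109.19 = $1,820.75
Net pay = $5,461.90 − $1,820.75 = $3,641.15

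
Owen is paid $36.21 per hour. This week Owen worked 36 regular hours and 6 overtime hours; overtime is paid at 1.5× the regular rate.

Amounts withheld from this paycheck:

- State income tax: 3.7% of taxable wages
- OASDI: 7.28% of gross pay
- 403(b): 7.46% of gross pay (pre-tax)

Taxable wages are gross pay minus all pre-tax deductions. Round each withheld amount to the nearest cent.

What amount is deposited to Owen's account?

Regular pay: 36 × $36.21 = $1303.56
Overtime pay: 6 × $36.21 × 1.5 = $325.89
Gross pay = $1303.56 + $325.89 = $1629.45
403(b): $1629.45 × 0.0746 = $121.56
Taxable wages = $1629.45 − $121.56 = $1507.89
State income tax: $1507.89 × 0.037 = $55.79
OASDI: $1629.45 × 0.0728 = $118.62
Total deductions = $121.56 + $55.79 + $118.62 = $295.97
Net pay = $1629.45 − $295.97 = $1333.48

$1333.48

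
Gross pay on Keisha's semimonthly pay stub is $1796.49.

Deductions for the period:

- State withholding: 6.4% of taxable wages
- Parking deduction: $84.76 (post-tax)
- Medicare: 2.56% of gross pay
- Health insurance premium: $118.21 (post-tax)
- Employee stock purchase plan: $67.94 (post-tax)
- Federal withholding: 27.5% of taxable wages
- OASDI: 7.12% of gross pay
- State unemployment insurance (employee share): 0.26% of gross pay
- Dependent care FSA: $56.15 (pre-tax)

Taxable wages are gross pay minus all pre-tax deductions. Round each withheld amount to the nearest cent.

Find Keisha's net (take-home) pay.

$700.89

Dependent care FSA: $56.15
Taxable wages = $1796.49 − $56.15 = $1740.34
Federal withholding: $1740.34 × 0.275 = $478.59
State withholding: $1740.34 × 0.064 = $111.38
State unemployment insurance (employee share): $1796.49 × 0.0026 = $4.67
Medicare: $1796.49 × 0.0256 = $45.99
OASDI: $1796.49 × 0.0712 = $127.91
Health insurance premium: $118.21
Employee stock purchase plan: $67.94
Parking deduction: $84.76
Total deductions = $56.15 + $478.59 + $111.38 + $4.67 + $45.99 + $127.91 + $118.21 + $67.94 + $84.76 = $1095.60
Net pay = $1796.49 − $1095.60 = $700.89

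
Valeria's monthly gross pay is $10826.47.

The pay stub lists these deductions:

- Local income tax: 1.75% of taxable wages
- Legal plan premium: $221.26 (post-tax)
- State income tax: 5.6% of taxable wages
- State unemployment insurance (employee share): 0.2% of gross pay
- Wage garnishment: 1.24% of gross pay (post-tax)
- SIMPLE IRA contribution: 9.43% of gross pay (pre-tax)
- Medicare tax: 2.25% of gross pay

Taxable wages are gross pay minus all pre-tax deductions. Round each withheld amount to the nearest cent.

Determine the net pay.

SIMPLE IRA contribution: $10826.47 × 0.0943 = $1020.94
Taxable wages = $10826.47 − $1020.94 = $9805.53
Local income tax: $9805.53 × 0.0175 = $171.60
State income tax: $9805.53 × 0.056 = $549.11
Medicare tax: $10826.47 × 0.0225 = $243.60
State unemployment insurance (employee share): $10826.47 × 0.002 = $21.65
Wage garnishment: $10826.47 × 0.0124 = $134.25
Legal plan premium: $221.26
Total deductions = $1020.94 + $171.60 + $549.11 + $243.60 + $21.65 + $134.25 + $221.26 = $2362.41
Net pay = $10826.47 − $2362.41 = $8464.06

$8464.06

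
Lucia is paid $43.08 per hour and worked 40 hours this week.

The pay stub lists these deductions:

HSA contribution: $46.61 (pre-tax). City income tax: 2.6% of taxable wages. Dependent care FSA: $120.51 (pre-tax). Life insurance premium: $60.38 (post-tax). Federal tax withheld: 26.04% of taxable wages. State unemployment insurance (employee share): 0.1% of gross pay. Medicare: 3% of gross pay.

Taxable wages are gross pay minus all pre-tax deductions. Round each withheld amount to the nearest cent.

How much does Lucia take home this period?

$996.62

Gross pay: 40 × $43.08 = $1,723.20
HSA contribution: $46.61
Dependent care FSA: $120.51
Pre-tax total = $46.61 + $120.51 = $167.12
Taxable wages = $1,723.20 − $167.12 = $1,556.08
Federal tax withheld: $1,556.08 × 0.2604 = $405.20
City income tax: $1,556.08 × 0.026 = $40.46
State unemployment insurance (employee share): $1,723.20 × 0.001 = $1.72
Medicare: $1,723.20 × 0.03 = $51.70
Life insurance premium: $60.38
Total deductions = $46.61 + $120.51 + $405.20 + $40.46 + $1.72 + $51.70 + $60.38 = $726.58
Net pay = $1,723.20 − $726.58 = $996.62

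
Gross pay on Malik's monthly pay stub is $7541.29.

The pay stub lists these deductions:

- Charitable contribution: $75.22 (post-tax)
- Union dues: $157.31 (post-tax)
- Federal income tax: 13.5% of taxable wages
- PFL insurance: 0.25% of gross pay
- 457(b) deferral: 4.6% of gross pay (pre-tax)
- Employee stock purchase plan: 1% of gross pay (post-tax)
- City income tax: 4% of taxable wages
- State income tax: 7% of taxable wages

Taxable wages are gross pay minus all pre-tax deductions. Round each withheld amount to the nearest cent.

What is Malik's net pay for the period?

$5104.97

457(b) deferral: $7541.29 × 0.046 = $346.90
Taxable wages = $7541.29 − $346.90 = $7194.39
City income tax: $7194.39 × 0.04 = $287.78
State income tax: $7194.39 × 0.07 = $503.61
Federal income tax: $7194.39 × 0.135 = $971.24
PFL insurance: $7541.29 × 0.0025 = $18.85
Charitable contribution: $75.22
Union dues: $157.31
Employee stock purchase plan: $7541.29 × 0.01 = $75.41
Total deductions = $346.90 + $287.78 + $503.61 + $971.24 + $18.85 + $75.22 + $157.31 + $75.41 = $2436.32
Net pay = $7541.29 − $2436.32 = $5104.97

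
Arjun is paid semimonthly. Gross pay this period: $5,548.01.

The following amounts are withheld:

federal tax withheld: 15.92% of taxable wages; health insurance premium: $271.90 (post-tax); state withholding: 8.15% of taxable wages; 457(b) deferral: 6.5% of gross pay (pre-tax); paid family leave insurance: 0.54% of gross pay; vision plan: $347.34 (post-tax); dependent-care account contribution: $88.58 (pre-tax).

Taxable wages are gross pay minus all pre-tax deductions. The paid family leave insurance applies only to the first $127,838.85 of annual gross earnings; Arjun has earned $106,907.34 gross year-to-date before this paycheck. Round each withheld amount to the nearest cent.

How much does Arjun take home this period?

Dependent-care account contribution: $88.58
457(b) deferral: $5,548.01 × 0.065 = $360.62
Pre-tax total = $88.58 + $360.62 = $449.20
Taxable wages = $5,548.01 − $449.20 = $5,098.81
State withholding: $5,098.81 × 0.0815 = $415.55
Federal tax withheld: $5,098.81 × 0.1592 = $811.73
Paid family leave insurance: cap not yet reached, full $5,548.01 is subject → $5,548.01 × 0.0054 = $29.96
Vision plan: $347.34
Health insurance premium: $271.90
Total deductions = $88.58 + $360.62 + $415.55 + $811.73 + $29.96 + $347.34 + $271.90 = $2,325.68
Net pay = $5,548.01 − $2,325.68 = $3,222.33

$3,222.33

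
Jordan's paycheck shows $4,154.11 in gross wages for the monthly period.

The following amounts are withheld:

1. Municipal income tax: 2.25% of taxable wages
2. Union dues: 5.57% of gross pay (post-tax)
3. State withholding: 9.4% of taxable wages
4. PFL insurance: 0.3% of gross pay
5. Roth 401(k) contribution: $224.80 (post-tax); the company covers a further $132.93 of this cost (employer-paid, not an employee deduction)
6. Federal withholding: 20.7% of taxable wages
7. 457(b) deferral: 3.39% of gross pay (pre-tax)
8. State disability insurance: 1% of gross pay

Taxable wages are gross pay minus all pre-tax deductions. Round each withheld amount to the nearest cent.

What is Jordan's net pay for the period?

$2,204.81

457(b) deferral: $4,154.11 × 0.0339 = $140.82
Taxable wages = $4,154.11 − $140.82 = $4,013.29
Federal withholding: $4,013.29 × 0.207 = $830.75
State withholding: $4,013.29 × 0.094 = $377.25
Municipal income tax: $4,013.29 × 0.0225 = $90.30
PFL insurance: $4,154.11 × 0.003 = $12.46
State disability insurance: $4,154.11 × 0.01 = $41.54
Union dues: $4,154.11 × 0.0557 = $231.38
Roth 401(k) contribution: $224.80
(Employer's $132.93 toward Roth 401(k) contribution is not withheld from the employee.)
Total deductions = $140.82 + $830.75 + $377.25 + $90.30 + $12.46 + $41.54 + $231.38 + $224.80 = $1,949.30
Net pay = $4,154.11 − $1,949.30 = $2,204.81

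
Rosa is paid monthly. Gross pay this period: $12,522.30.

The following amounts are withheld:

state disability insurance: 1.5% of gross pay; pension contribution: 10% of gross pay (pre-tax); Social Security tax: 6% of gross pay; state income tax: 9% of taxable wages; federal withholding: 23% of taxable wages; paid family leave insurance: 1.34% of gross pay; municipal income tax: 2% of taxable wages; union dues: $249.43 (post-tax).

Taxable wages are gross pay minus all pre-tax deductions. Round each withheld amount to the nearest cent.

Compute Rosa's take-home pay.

$6,081.84

Pension contribution: $12,522.30 × 0.1 = $1,252.23
Taxable wages = $12,522.30 − $1,252.23 = $11,270.07
Municipal income tax: $11,270.07 × 0.02 = $225.40
Federal withholding: $11,270.07 × 0.23 = $2,592.12
State income tax: $11,270.07 × 0.09 = $1,014.31
Paid family leave insurance: $12,522.30 × 0.0134 = $167.80
Social Security tax: $12,522.30 × 0.06 = $751.34
State disability insurance: $12,522.30 × 0.015 = $187.83
Union dues: $249.43
Total deductions = $1,252.23 + $225.40 + $2,592.12 + $1,014.31 + $167.80 + $751.34 + $187.83 + $249.43 = $6,440.46
Net pay = $12,522.30 − $6,440.46 = $6,081.84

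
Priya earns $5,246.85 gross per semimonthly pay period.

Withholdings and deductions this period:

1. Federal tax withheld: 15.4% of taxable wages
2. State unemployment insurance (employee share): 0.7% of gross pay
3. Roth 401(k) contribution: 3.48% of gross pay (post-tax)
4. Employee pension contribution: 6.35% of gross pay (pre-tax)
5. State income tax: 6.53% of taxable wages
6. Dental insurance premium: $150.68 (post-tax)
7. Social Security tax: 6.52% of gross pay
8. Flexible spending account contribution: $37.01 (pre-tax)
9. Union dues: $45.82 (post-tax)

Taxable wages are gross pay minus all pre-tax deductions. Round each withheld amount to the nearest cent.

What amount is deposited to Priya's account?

Employee pension contribution: $5,246.85 × 0.0635 = $333.17
Flexible spending account contribution: $37.01
Pre-tax total = $333.17 + $37.01 = $370.18
Taxable wages = $5,246.85 − $370.18 = $4,876.67
State income tax: $4,876.67 × 0.0653 = $318.45
Federal tax withheld: $4,876.67 × 0.154 = $751.01
Social Security tax: $5,246.85 × 0.0652 = $342.09
State unemployment insurance (employee share): $5,246.85 × 0.007 = $36.73
Roth 401(k) contribution: $5,246.85 × 0.0348 = $182.59
Union dues: $45.82
Dental insurance premium: $150.68
Total deductions = $333.17 + $37.01 + $318.45 + $751.01 + $342.09 + $36.73 + $182.59 + $45.82 + $150.68 = $2,197.55
Net pay = $5,246.85 − $2,197.55 = $3,049.30

$3,049.30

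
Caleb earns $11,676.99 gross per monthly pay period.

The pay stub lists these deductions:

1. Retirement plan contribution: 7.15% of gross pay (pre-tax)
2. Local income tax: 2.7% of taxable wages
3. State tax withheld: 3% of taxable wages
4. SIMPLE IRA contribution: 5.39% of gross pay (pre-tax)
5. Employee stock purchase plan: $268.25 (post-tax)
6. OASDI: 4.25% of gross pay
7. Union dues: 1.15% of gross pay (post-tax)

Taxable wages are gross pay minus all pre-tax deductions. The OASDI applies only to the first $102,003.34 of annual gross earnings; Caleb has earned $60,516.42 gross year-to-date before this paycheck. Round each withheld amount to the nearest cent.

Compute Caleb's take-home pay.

SIMPLE IRA contribution: $11,676.99 × 0.0539 = $629.39
Retirement plan contribution: $11,676.99 × 0.0715 = $834.90
Pre-tax total = $629.39 + $834.90 = $1,464.29
Taxable wages = $11,676.99 − $1,464.29 = $10,212.70
State tax withheld: $10,212.70 × 0.03 = $306.38
Local income tax: $10,212.70 × 0.027 = $275.74
OASDI: cap not yet reached, full $11,676.99 is subject → $11,676.99 × 0.0425 = $496.27
Employee stock purchase plan: $268.25
Union dues: $11,676.99 × 0.0115 = $134.29
Total deductions = $629.39 + $834.90 + $306.38 + $275.74 + $496.27 + $268.25 + $134.29 = $2,945.22
Net pay = $11,676.99 − $2,945.22 = $8,731.77

$8,731.77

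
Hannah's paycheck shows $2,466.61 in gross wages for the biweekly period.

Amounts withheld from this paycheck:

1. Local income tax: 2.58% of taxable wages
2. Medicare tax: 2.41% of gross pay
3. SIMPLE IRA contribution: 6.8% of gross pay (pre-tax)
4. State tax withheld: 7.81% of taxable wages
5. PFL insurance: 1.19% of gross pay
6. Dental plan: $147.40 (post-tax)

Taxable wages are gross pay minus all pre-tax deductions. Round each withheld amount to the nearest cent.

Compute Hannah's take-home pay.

$1,823.83

SIMPLE IRA contribution: $2,466.61 × 0.068 = $167.73
Taxable wages = $2,466.61 − $167.73 = $2,298.88
Local income tax: $2,298.88 × 0.0258 = $59.31
State tax withheld: $2,298.88 × 0.0781 = $179.54
PFL insurance: $2,466.61 × 0.0119 = $29.35
Medicare tax: $2,466.61 × 0.0241 = $59.45
Dental plan: $147.40
Total deductions = $167.73 + $59.31 + $179.54 + $29.35 + $59.45 + $147.40 = $642.78
Net pay = $2,466.61 − $642.78 = $1,823.83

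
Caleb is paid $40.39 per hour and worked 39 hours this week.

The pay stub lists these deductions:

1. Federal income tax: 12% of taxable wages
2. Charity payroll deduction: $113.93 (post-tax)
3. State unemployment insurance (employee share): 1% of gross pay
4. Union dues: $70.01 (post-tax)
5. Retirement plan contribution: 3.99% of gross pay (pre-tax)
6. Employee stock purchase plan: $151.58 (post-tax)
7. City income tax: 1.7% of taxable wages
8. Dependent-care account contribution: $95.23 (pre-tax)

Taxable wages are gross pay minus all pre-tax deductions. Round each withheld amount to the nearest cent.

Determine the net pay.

Gross pay: 39 × $40.39 = $1,575.21
Retirement plan contribution: $1,575.21 × 0.0399 = $62.85
Dependent-care account contribution: $95.23
Pre-tax total = $62.85 + $95.23 = $158.08
Taxable wages = $1,575.21 − $158.08 = $1,417.13
City income tax: $1,417.13 × 0.017 = $24.09
Federal income tax: $1,417.13 × 0.12 = $170.06
State unemployment insurance (employee share): $1,575.21 × 0.01 = $15.75
Charity payroll deduction: $113.93
Union dues: $70.01
Employee stock purchase plan: $151.58
Total deductions = $62.85 + $95.23 + $24.09 + $170.06 + $15.75 + $113.93 + $70.01 + $151.58 = $703.50
Net pay = $1,575.21 − $703.50 = $871.71

$871.71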